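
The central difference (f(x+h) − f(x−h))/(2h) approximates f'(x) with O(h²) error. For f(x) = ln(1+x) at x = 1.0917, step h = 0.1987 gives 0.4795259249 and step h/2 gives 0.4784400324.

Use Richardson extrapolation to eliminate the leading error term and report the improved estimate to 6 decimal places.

0.478078

Leading term ∝ h^2; use weight 4 = 2^2.
Numerator 4·A(h/2) − A(h) = 4·0.4784400324 − 0.4795259249 = 1.4342342047
(4·0.4784400324 − 0.4795259249)/(4 − 1) = 0.4780780682
Shift from A(h/2): −0.0003619642.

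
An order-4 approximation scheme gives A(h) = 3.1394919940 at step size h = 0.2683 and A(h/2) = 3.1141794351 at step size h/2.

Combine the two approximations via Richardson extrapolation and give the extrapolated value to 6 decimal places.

Leading term ∝ h^4; use weight 16 = 2^4.
16·3.1141794351 = 49.8268709616; 49.8268709616 − 3.1394919940 = 46.6873789676
Divide by 2^4 − 1 = 15.
Result: 3.1124919312

3.112492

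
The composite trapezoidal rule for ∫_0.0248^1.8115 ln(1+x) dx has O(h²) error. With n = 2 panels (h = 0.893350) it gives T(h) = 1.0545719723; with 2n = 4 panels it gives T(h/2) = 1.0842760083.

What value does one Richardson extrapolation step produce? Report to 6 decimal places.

1.094177

The method has order 2: 2^2 = 4.
Difference of the inputs: 1.0842760083 − 1.0545719723 = 0.0297040360
Correction (A(h/2) − A(h))/(4 − 1) = 0.0297040360/3 = 0.0099013453
R = 1.0842760083 + 0.0099013453 = 1.0941773536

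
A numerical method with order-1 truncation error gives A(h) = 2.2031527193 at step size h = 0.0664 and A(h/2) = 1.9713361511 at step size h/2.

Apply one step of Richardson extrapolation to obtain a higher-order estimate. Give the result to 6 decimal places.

1.739520

With r = 1 the leading error scales as h^1, so the weight is 2^1 = 2.
Top: 2(1.9713361511) − (2.2031527193) = 1.7395195829
(2 × 1.9713361511 − 2.2031527193)/(2 − 1) = 1.7395195829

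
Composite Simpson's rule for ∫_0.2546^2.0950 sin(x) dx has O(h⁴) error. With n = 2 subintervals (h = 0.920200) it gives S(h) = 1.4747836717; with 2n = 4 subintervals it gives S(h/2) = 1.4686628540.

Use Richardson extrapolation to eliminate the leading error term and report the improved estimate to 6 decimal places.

1.468255

With r = 4 the leading error scales as h^4, so the weight is 2^4 = 16.
16 × 1.4686628540 − 1.4747836717 = 22.0238219923
(16 × 1.4686628540 − 1.4747836717)/(16 − 1) = 1.4682547995
Shift from A(h/2): −0.0004080545.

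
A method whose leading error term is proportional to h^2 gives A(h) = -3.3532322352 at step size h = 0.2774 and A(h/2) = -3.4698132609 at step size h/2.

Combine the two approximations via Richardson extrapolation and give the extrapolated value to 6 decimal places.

-3.508674

r = 2, so 2^r = 4.
Numerator 4*A(h/2) − A(h) = 4*(-3.4698132609) − (-3.3532322352) = -10.5260208084
(-10.5260208084) ÷ 3 = -3.5086736028
Gap between inputs: 1.166e-01; correction applied: −0.0388603419.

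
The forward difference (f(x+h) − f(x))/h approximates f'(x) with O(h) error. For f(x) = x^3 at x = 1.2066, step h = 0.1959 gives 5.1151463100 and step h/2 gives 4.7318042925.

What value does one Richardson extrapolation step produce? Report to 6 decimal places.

4.348462

Method order is 1; weight 2^1 = 2.
Weighted: 9.4636085850 − 5.1151463100 = 4.3484622750
(2*4.7318042925 − 5.1151463100)/(2 − 1) = 4.3484622750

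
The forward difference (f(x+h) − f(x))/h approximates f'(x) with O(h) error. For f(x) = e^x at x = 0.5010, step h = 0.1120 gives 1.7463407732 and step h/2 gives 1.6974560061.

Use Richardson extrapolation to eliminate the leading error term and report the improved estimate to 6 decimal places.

1.648571

The method has order 1: 2^1 = 2.
Numerator 2×A(h/2) − A(h) = 2×1.6974560061 − 1.7463407732 = 1.6485712390
1.6485712390 ÷ 1 = 1.6485712390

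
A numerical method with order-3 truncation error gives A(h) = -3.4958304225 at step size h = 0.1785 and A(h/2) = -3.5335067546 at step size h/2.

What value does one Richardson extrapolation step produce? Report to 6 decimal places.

Error is O(h^3); halving h shrinks it by 2^3 = 8.
8·(-3.5335067546) = -28.2680540368; subtract (-3.4958304225) → -24.7722236143
R = (-24.7722236143)/7 = -3.5388890878

-3.538889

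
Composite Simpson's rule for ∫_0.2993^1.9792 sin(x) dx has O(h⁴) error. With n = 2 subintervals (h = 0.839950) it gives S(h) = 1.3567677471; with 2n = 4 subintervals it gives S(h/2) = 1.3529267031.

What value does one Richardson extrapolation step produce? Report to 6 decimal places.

1.352671

The method has order 4: 2^4 = 16.
A(h/2) − A(h) = 1.3529267031 − 1.3567677471 = -0.0038410440
Correction (A(h/2) − A(h))/(16 − 1) = (-0.0038410440)/15 = -0.0002560696
R = A(h/2) + (A(h/2) − A(h))/15 = 1.3529267031 − 0.0002560696 = 1.3526706335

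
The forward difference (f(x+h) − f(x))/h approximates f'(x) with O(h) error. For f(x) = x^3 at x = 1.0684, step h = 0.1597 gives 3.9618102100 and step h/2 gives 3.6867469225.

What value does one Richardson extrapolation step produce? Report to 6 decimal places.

3.411684

r = 1, so 2^r = 2.
2^1·A(h/2) = 7.3734938450; minus A(h) gives 3.4116836350.
Divide by 2^1 − 1 = 1.
(2·3.6867469225 − 3.9618102100)/(2 − 1) = 3.4116836350
Correction |R − A(h/2)| = 2.751e-01; gap |A(h/2) − A(h)| = 2.751e-01.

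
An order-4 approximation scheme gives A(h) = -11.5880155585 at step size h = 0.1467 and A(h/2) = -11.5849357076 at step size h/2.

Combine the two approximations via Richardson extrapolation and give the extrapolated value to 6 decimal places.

-11.584730

Error is O(h^4); halving h shrinks it by 2^4 = 16.
Numerator 16*A(h/2) − A(h) = 16*(-11.5849357076) − (-11.5880155585) = -173.7709557631
Divide by 2^4 − 1 = 15.
R = (-173.7709557631)/15 = -11.5847303842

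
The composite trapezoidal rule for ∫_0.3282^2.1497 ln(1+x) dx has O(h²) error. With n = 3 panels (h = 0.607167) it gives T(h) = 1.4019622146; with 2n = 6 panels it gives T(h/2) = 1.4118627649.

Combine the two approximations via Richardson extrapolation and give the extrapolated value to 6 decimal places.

Order 2 gives 2^r = 4 and 2^r − 1 = 3.
4*1.4118627649 − 1.4019622146 = 4.2454888450
Divide by 2^2 − 1 = 3.
R = 4.2454888450/3 = 1.4151629483

1.415163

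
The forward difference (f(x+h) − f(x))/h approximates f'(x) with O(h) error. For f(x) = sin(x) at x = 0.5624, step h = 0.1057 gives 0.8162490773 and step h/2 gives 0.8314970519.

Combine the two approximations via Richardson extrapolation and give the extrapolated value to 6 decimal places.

0.846745

With r = 1 the leading error scales as h^1, so the weight is 2^1 = 2.
Weighted: 1.6629941038 − 0.8162490773 = 0.8467450265
(2 × 0.8314970519 − 0.8162490773)/(2 − 1) = 0.8467450265
Gap between inputs: 1.525e-02; correction applied: +0.0152479746.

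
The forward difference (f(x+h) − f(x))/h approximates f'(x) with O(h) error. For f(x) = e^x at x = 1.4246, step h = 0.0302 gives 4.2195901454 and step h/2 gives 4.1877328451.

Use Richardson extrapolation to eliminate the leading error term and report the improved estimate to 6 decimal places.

4.155876

With r = 1 the leading error scales as h^1, so the weight is 2^1 = 2.
Top: 2(4.1877328451) − (4.2195901454) = 4.1558755448
Divide by 2^1 − 1 = 1.
R = 4.1558755448/1 = 4.1558755448
Shift from A(h/2): −0.0318573003.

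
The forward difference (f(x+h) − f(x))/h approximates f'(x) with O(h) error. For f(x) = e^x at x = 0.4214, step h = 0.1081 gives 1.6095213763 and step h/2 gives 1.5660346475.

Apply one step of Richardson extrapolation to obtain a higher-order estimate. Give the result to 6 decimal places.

Error is O(h^1); halving h shrinks it by 2^1 = 2.
2×1.5660346475 = 3.1320692950; subtract 1.6095213763 → 1.5225479187
Denominator 2 − 1 = 1.
R = 1.5225479187/1 = 1.5225479187
Correction |R − A(h/2)| = 4.349e-02; gap |A(h/2) − A(h)| = 4.349e-02.

1.522548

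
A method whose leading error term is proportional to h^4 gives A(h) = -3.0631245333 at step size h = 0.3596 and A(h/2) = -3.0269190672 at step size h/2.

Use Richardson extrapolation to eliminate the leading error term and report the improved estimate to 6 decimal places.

-3.024505

Leading term ∝ h^4; use weight 16 = 2^4.
Top: 16(-3.0269190672) − (-3.0631245333) = -45.3675805419
R = (-45.3675805419)/15 = -3.0245053695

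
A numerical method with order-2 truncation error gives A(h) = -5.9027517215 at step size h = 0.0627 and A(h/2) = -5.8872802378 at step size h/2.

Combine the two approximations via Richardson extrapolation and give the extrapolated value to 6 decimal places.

The method has order 2: 2^2 = 4.
Difference of the inputs: -5.8872802378 − (-5.9027517215) = 0.0154714837
Correction (A(h/2) − A(h))/(4 − 1) = 0.0154714837/3 = 0.0051571612
R = -5.8872802378 + 0.0051571612 = -5.8821230766
Shift from A(h/2): +0.0051571612.

-5.882123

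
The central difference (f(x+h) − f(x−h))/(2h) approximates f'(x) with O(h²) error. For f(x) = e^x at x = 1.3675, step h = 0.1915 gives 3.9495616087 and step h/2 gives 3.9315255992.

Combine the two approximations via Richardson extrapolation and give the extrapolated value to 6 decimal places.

3.925514

The method has order 2: 2^2 = 4.
Difference of the inputs: 3.9315255992 − 3.9495616087 = -0.0180360095
Correction (A(h/2) − A(h))/(4 − 1) = (-0.0180360095)/3 = -0.0060120032
R = A(h/2) + (A(h/2) − A(h))/3 = 3.9315255992 − 0.0060120032 = 3.9255135960
Gap between inputs: 1.804e-02; correction applied: −0.0060120032.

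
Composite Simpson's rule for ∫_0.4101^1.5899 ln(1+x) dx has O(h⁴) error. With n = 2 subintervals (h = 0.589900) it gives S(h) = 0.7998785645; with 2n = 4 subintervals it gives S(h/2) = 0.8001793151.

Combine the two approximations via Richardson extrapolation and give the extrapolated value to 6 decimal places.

0.800199

Method order is 4; weight 2^4 = 16.
Weighted: 12.8028690416 − 0.7998785645 = 12.0029904771
Extrapolated: 12.0029904771 / 15 = 0.8001993651
Shift from A(h/2): +0.0000200500.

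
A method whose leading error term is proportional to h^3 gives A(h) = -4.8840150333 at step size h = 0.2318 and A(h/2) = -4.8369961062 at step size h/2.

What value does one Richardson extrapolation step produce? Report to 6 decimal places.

-4.830279

Order 3 gives 2^r = 8 and 2^r − 1 = 7.
Weighted: (-38.6959688496) − (-4.8840150333) = -33.8119538163
Divide by 2^3 − 1 = 7.
Result: -4.8302791166
Correction |R − A(h/2)| = 6.717e-03; gap |A(h/2) − A(h)| = 4.702e-02.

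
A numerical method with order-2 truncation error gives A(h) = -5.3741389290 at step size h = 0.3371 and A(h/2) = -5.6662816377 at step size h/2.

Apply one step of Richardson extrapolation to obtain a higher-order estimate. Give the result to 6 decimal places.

r = 2: numerator weight 4, denominator 3.
4 × (-5.6662816377) = -22.6651265508; subtract (-5.3741389290) → -17.2909876218
Denominator 4 − 1 = 3.
(4 × (-5.6662816377) − (-5.3741389290))/(4 − 1) = -5.7636625406
Shift from A(h/2): −0.0973809029.

-5.763663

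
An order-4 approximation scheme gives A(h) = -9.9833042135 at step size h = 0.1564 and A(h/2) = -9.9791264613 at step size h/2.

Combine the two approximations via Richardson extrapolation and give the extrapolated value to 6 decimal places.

Method order is 4; weight 2^4 = 16.
16*(-9.9791264613) − (-9.9833042135) = -149.6827191673
Divide by 2^4 − 1 = 15.
(16*(-9.9791264613) − (-9.9833042135))/(16 − 1) = -9.9788479445

-9.978848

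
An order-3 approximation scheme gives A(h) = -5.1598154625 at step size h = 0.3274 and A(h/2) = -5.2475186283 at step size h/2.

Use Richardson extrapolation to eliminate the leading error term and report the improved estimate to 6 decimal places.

-5.260048

Order 3 gives 2^r = 8 and 2^r − 1 = 7.
8×(-5.2475186283) = -41.9801490264; subtract (-5.1598154625) → -36.8203335639
R = (-36.8203335639)/7 = -5.2600476520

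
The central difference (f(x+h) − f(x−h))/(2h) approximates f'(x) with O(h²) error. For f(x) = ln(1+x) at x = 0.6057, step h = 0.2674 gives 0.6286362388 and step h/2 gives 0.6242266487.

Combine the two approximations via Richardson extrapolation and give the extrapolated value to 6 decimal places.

0.622757

Method order is 2; weight 2^2 = 4.
2^2 × A(h/2) = 2.4969065948; minus A(h) gives 1.8682703560.
(4 × 0.6242266487 − 0.6286362388)/(4 − 1) = 0.6227567853
Shift from A(h/2): −0.0014698634.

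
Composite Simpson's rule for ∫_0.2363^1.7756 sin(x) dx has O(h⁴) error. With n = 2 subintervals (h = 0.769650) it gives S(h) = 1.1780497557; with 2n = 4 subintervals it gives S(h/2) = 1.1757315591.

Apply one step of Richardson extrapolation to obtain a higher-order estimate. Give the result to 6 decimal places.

With r = 4 the leading error scales as h^4, so the weight is 2^4 = 16.
16×1.1757315591 − 1.1780497557 = 17.6336551899
Extrapolated: 17.6336551899 / 15 = 1.1755770127
Gap between inputs: 2.318e-03; correction applied: −0.0001545464.

1.175577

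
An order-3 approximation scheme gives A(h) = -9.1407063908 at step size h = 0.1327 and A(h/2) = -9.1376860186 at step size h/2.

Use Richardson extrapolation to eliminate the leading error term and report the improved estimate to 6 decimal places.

-9.137255

Order 3 gives 2^r = 8 and 2^r − 1 = 7.
8 × (-9.1376860186) = -73.1014881488; (-73.1014881488) − (-9.1407063908) = -63.9607817580
Denominator 8 − 1 = 7.
Result: -9.1372545369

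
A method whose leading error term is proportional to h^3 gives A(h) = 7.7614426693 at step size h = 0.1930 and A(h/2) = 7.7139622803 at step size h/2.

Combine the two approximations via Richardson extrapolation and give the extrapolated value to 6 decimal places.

7.707179

Leading term ∝ h^3; use weight 8 = 2^3.
8*7.7139622803 = 61.7116982424; subtract 7.7614426693 → 53.9502555731
Denominator 8 − 1 = 7.
Result: 7.7071793676
Shift from A(h/2): −0.0067829127.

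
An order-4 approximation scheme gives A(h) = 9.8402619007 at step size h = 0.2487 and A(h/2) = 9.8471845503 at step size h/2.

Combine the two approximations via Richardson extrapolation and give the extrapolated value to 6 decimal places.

9.847646

Error is O(h^4); halving h shrinks it by 2^4 = 16.
Top: 16(9.8471845503) − (9.8402619007) = 147.7146909041
Extrapolated: 147.7146909041 / 15 = 9.8476460603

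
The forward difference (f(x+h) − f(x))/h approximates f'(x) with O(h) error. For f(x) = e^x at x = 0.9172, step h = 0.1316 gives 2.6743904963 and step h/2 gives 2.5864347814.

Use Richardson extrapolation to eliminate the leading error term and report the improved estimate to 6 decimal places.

2.498479

r = 1: numerator weight 2, denominator 1.
Top: 2(2.5864347814) − (2.6743904963) = 2.4984790665
Divide by 2^1 − 1 = 1.
R = 2.4984790665/1 = 2.4984790665
Correction |R − A(h/2)| = 8.796e-02; gap |A(h/2) − A(h)| = 8.796e-02.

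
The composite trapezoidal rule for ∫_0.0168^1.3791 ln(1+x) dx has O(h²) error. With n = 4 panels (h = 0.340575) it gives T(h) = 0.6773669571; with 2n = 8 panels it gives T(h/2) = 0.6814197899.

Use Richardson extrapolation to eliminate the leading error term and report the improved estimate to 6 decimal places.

0.682771

Error is O(h^2); halving h shrinks it by 2^2 = 4.
Top: 4(0.6814197899) − (0.6773669571) = 2.0483122025
Divide by 2^2 − 1 = 3.
2.0483122025 ÷ 3 = 0.6827707342
Shift from A(h/2): +0.0013509443.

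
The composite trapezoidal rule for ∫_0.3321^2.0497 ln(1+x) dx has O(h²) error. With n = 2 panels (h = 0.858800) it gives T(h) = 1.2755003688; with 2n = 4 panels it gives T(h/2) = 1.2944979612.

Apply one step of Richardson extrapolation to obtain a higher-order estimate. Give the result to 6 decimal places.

1.300830

Leading term ∝ h^2; use weight 4 = 2^2.
4 × 1.2944979612 = 5.1779918448; 5.1779918448 − 1.2755003688 = 3.9024914760
Divide by 2^2 − 1 = 3.
Result: 1.3008304920
Gap between inputs: 1.900e-02; correction applied: +0.0063325308.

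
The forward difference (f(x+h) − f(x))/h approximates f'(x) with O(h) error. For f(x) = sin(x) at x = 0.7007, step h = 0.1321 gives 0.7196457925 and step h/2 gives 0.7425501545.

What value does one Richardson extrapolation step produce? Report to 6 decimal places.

0.765455

The method has order 1: 2^1 = 2.
Difference of the inputs: 0.7425501545 − 0.7196457925 = 0.0229043620
Divide by 2^1 − 1 = 1: 0.0229043620/1 = 0.0229043620
R = A(h/2) + (A(h/2) − A(h))/1 = 0.7425501545 + 0.0229043620 = 0.7654545165
Correction |R − A(h/2)| = 2.290e-02; gap |A(h/2) − A(h)| = 2.290e-02.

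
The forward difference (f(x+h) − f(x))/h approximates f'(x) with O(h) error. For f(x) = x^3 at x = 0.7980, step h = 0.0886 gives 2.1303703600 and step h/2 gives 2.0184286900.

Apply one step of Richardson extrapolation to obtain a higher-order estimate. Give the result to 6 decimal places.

Leading term ∝ h^1; use weight 2 = 2^1.
2×2.0184286900 = 4.0368573800; 4.0368573800 − 2.1303703600 = 1.9064870200
Denominator 2 − 1 = 1.
1.9064870200 ÷ 1 = 1.9064870200

1.906487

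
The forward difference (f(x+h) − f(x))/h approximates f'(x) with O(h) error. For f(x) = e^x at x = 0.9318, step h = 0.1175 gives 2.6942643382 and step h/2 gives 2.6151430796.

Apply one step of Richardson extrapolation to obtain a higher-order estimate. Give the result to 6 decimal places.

r = 1: numerator weight 2, denominator 1.
Numerator 2·A(h/2) − A(h) = 2·2.6151430796 − 2.6942643382 = 2.5360218210
Denominator 2 − 1 = 1.
So the Richardson estimate is 2.5360218210.

2.536022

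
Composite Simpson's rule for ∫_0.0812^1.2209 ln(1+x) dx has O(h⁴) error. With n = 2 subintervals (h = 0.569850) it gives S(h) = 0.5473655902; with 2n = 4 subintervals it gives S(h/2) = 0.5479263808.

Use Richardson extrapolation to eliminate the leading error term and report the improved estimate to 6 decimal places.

Method order is 4; weight 2^4 = 16.
Numerator 16*A(h/2) − A(h) = 16*0.5479263808 − 0.5473655902 = 8.2194565026
Extrapolated: 8.2194565026 / 15 = 0.5479637668

0.547964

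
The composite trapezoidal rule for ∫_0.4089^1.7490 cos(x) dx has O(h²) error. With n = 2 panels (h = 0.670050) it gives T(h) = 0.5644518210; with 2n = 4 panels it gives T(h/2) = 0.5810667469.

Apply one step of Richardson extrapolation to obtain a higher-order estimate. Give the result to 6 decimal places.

0.586605

Leading term ∝ h^2; use weight 4 = 2^2.
A(h/2) − A(h) = 0.5810667469 − 0.5644518210 = 0.0166149259
Correction (A(h/2) − A(h))/(4 − 1) = 0.0166149259/3 = 0.0055383086
R = A(h/2) + (A(h/2) − A(h))/3 = 0.5810667469 + 0.0055383086 = 0.5866050555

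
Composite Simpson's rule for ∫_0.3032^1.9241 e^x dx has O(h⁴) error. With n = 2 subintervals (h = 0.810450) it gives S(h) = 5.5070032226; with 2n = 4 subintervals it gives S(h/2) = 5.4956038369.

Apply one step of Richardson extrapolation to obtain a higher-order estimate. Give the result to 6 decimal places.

5.494844

With r = 4 the leading error scales as h^4, so the weight is 2^4 = 16.
Weighted: 87.9296613904 − 5.5070032226 = 82.4226581678
Extrapolated: 82.4226581678 / 15 = 5.4948438779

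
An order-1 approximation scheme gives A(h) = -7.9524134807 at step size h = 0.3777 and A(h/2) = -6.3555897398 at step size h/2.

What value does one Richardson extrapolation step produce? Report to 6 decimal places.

Leading term ∝ h^1; use weight 2 = 2^1.
Top: 2(-6.3555897398) − (-7.9524134807) = -4.7587659989
Divide by 2^1 − 1 = 1.
(2×(-6.3555897398) − (-7.9524134807))/(2 − 1) = -4.7587659989
Gap between inputs: 1.597e+00; correction applied: +1.5968237409.

-4.758766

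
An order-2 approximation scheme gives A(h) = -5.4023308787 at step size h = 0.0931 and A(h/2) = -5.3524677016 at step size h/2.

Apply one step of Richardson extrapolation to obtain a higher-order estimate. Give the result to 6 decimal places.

Method order is 2; weight 2^2 = 4.
4×(-5.3524677016) = -21.4098708064; subtract (-5.4023308787) → -16.0075399277
Extrapolated: (-16.0075399277) / 3 = -5.3358466426
Shift from A(h/2): +0.0166210590.

-5.335847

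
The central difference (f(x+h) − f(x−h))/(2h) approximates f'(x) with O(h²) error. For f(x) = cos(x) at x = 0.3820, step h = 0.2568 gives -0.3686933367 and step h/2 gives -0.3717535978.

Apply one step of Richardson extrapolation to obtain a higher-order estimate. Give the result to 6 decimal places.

-0.372774

Order 2 gives 2^r = 4 and 2^r − 1 = 3.
4 × (-0.3717535978) − (-0.3686933367) = -1.1183210545
(-1.1183210545) ÷ 3 = -0.3727736848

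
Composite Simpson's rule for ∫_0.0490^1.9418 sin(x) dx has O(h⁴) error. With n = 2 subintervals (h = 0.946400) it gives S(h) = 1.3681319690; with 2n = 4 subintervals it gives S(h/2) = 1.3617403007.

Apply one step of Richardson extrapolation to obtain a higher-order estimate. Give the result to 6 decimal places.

1.361314

The method has order 4: 2^4 = 16.
16*1.3617403007 − 1.3681319690 = 20.4197128422
Denominator 16 − 1 = 15.
(16*1.3617403007 − 1.3681319690)/(16 − 1) = 1.3613141895
Correction |R − A(h/2)| = 4.261e-04; gap |A(h/2) − A(h)| = 6.392e-03.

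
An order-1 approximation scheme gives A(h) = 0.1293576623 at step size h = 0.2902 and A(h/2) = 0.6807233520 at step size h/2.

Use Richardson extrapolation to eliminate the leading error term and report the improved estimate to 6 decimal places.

1.232089

The method has order 1: 2^1 = 2.
Top: 2(0.6807233520) − (0.1293576623) = 1.2320890417
Denominator 2 − 1 = 1.
Result: 1.2320890417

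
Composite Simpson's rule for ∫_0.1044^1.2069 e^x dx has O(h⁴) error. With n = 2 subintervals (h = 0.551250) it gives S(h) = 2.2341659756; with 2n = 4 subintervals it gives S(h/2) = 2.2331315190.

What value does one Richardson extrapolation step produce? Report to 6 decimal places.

Order 4 gives 2^r = 16 and 2^r − 1 = 15.
Numerator 16 × A(h/2) − A(h) = 16 × 2.2331315190 − 2.2341659756 = 33.4959383284
Denominator 16 − 1 = 15.
Result: 2.2330625552
Correction |R − A(h/2)| = 6.896e-05; gap |A(h/2) − A(h)| = 1.034e-03.

2.233063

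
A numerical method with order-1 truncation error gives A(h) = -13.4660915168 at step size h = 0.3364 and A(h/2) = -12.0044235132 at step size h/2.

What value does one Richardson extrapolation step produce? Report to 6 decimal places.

r = 1: numerator weight 2, denominator 1.
Numerator 2×A(h/2) − A(h) = 2×(-12.0044235132) − (-13.4660915168) = -10.5427555096
Divide by 2^1 − 1 = 1.
R = (-10.5427555096)/1 = -10.5427555096

-10.542756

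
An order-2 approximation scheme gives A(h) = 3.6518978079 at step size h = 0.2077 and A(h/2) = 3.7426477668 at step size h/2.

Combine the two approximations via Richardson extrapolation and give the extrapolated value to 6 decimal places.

3.772898

Method order is 2; weight 2^2 = 4.
Weighted: 14.9705910672 − 3.6518978079 = 11.3186932593
(4*3.7426477668 − 3.6518978079)/(4 − 1) = 3.7728977531
Correction |R − A(h/2)| = 3.025e-02; gap |A(h/2) − A(h)| = 9.075e-02.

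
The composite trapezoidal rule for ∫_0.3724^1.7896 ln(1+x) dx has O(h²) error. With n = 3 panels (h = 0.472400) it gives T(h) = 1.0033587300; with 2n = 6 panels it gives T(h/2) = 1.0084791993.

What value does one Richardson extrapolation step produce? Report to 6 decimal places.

1.010186

r = 2, so 2^r = 4.
4·1.0084791993 − 1.0033587300 = 3.0305580672
R = 3.0305580672/3 = 1.0101860224
Correction |R − A(h/2)| = 1.707e-03; gap |A(h/2) − A(h)| = 5.120e-03.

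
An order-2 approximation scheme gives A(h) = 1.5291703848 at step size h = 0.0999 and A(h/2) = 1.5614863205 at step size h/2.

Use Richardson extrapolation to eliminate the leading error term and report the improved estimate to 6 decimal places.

r = 2: numerator weight 4, denominator 3.
Numerator 4×A(h/2) − A(h) = 4×1.5614863205 − 1.5291703848 = 4.7167748972
(4×1.5614863205 − 1.5291703848)/(4 − 1) = 1.5722582991
Correction |R − A(h/2)| = 1.077e-02; gap |A(h/2) − A(h)| = 3.232e-02.

1.572258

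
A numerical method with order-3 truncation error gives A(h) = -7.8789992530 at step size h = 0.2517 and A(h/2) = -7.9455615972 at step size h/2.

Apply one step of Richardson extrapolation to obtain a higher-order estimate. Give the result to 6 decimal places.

Method order is 3; weight 2^3 = 8.
8*(-7.9455615972) = -63.5644927776; (-63.5644927776) − (-7.8789992530) = -55.6854935246
R = (-55.6854935246)/7 = -7.9550705035

-7.955071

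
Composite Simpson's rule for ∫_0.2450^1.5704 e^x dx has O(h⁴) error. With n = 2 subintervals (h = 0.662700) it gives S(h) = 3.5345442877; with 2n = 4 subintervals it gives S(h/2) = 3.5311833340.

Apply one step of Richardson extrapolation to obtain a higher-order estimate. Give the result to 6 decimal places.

With r = 4 the leading error scales as h^4, so the weight is 2^4 = 16.
Top: 16(3.5311833340) − (3.5345442877) = 52.9643890563
(16·3.5311833340 − 3.5345442877)/(16 − 1) = 3.5309592704

3.530959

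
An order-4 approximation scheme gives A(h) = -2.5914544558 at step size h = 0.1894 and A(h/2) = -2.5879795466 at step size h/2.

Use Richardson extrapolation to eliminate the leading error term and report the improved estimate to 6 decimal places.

With r = 4 the leading error scales as h^4, so the weight is 2^4 = 16.
16×(-2.5879795466) = -41.4076727456; subtract (-2.5914544558) → -38.8162182898
Denominator 16 − 1 = 15.
So the Richardson estimate is -2.5877478860.

-2.587748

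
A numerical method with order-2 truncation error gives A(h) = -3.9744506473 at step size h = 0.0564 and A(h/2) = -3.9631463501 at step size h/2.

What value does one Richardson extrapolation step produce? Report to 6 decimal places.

With r = 2 the leading error scales as h^2, so the weight is 2^2 = 4.
4*(-3.9631463501) = -15.8525854004; subtract (-3.9744506473) → -11.8781347531
Divide by 2^2 − 1 = 3.
Result: -3.9593782510

-3.959378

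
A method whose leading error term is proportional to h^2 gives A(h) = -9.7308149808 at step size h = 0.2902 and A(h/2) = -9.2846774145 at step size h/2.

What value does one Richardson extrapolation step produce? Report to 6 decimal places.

r = 2, so 2^r = 4.
4 × (-9.2846774145) − (-9.7308149808) = -27.4078946772
Divide by 2^2 − 1 = 3.
(-27.4078946772) ÷ 3 = -9.1359648924

-9.135965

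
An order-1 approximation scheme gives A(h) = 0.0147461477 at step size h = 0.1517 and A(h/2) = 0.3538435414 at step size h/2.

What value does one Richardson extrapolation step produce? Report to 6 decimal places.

The method has order 1: 2^1 = 2.
A(h/2) − A(h) = 0.3538435414 − 0.0147461477 = 0.3390973937
Divide by 2^1 − 1 = 1: 0.3390973937/1 = 0.3390973937
R = 0.3538435414 + 0.3390973937 = 0.6929409351
Gap between inputs: 3.391e-01; correction applied: +0.3390973937.

0.692941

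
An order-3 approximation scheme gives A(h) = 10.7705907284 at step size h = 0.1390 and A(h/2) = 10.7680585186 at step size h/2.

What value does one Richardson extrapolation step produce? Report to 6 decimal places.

Order 3 gives 2^r = 8 and 2^r − 1 = 7.
8*10.7680585186 = 86.1444681488; subtract 10.7705907284 → 75.3738774204
Extrapolated: 75.3738774204 / 7 = 10.7676967743
Shift from A(h/2): −0.0003617443.

10.767697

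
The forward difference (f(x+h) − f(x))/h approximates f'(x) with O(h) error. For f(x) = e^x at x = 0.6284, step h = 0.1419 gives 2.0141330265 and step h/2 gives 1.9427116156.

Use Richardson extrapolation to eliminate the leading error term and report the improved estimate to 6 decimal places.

1.871290

Method order is 1; weight 2^1 = 2.
Numerator 2×A(h/2) − A(h) = 2×1.9427116156 − 2.0141330265 = 1.8712902047
Denominator 2 − 1 = 1.
(2×1.9427116156 − 2.0141330265)/(2 − 1) = 1.8712902047
Shift from A(h/2): −0.0714214109.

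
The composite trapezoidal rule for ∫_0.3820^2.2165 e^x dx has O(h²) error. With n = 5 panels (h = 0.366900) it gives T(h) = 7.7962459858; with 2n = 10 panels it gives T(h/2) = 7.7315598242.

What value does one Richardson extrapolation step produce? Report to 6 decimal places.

7.709998

r = 2, so 2^r = 4.
4×7.7315598242 = 30.9262392968; subtract 7.7962459858 → 23.1299933110
Extrapolated: 23.1299933110 / 3 = 7.7099977703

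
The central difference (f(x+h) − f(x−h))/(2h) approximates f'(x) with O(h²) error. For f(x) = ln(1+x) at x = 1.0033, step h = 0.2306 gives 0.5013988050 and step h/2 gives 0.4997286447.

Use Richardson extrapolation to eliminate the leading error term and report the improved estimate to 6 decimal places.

0.499172

Error is O(h^2); halving h shrinks it by 2^2 = 4.
Top: 4(0.4997286447) − (0.5013988050) = 1.4975157738
R = 1.4975157738/3 = 0.4991719246
Correction |R − A(h/2)| = 5.567e-04; gap |A(h/2) − A(h)| = 1.670e-03.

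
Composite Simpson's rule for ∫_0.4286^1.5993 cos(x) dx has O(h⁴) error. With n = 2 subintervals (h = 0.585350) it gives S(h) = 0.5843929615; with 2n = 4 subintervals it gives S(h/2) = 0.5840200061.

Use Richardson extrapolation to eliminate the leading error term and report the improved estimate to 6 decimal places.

Method order is 4; weight 2^4 = 16.
Numerator 16*A(h/2) − A(h) = 16*0.5840200061 − 0.5843929615 = 8.7599271361
R = 8.7599271361/15 = 0.5839951424

0.583995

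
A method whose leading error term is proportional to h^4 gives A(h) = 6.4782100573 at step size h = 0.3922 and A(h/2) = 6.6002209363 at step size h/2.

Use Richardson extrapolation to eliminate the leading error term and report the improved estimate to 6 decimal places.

6.608355

The method has order 4: 2^4 = 16.
2^4 × A(h/2) = 105.6035349808; minus A(h) gives 99.1253249235.
R = 99.1253249235/15 = 6.6083549949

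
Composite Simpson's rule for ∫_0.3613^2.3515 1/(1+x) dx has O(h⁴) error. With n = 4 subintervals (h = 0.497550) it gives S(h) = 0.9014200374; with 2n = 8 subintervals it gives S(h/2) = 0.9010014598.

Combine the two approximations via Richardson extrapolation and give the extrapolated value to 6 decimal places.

0.900974

r = 4, so 2^r = 16.
16×0.9010014598 = 14.4160233568; subtract 0.9014200374 → 13.5146033194
Divide by 2^4 − 1 = 15.
13.5146033194 ÷ 15 = 0.9009735546
Gap between inputs: 4.186e-04; correction applied: −0.0000279052.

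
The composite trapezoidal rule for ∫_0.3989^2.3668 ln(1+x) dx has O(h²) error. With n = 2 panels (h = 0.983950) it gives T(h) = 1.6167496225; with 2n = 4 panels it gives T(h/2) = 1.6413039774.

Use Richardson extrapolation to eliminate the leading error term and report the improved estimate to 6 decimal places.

1.649489

Leading term ∝ h^2; use weight 4 = 2^2.
4×1.6413039774 = 6.5652159096; 6.5652159096 − 1.6167496225 = 4.9484662871
4.9484662871 ÷ 3 = 1.6494887624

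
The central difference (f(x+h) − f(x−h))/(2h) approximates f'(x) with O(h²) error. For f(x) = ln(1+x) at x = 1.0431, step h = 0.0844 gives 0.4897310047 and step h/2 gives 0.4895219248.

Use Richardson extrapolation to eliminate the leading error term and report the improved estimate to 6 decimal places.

Method order is 2; weight 2^2 = 4.
Numerator 4·A(h/2) − A(h) = 4·0.4895219248 − 0.4897310047 = 1.4683566945
R = 1.4683566945/3 = 0.4894522315
Gap between inputs: 2.091e-04; correction applied: −0.0000696933.

0.489452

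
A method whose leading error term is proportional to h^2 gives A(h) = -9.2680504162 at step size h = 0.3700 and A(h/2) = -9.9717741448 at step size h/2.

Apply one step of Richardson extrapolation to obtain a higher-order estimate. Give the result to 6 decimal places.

r = 2: numerator weight 4, denominator 3.
Numerator 4*A(h/2) − A(h) = 4*(-9.9717741448) − (-9.2680504162) = -30.6190461630
Denominator 4 − 1 = 3.
Extrapolated: (-30.6190461630) / 3 = -10.2063487210

-10.206349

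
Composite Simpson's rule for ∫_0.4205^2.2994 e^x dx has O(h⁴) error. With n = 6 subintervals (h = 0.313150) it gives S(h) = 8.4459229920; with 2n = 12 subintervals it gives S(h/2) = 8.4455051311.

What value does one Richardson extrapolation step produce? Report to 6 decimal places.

The method has order 4: 2^4 = 16.
16×8.4455051311 − 8.4459229920 = 126.6821591056
Divide by 2^4 − 1 = 15.
R = 126.6821591056/15 = 8.4454772737

8.445477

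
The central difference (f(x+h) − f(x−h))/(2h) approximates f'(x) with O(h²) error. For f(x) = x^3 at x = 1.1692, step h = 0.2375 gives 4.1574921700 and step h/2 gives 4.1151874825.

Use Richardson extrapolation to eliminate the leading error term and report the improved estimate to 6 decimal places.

4.101086

Order 2 gives 2^r = 4 and 2^r − 1 = 3.
4×4.1151874825 − 4.1574921700 = 12.3032577600
Denominator 4 − 1 = 3.
So the Richardson estimate is 4.1010859200.
Correction |R − A(h/2)| = 1.410e-02; gap |A(h/2) − A(h)| = 4.230e-02.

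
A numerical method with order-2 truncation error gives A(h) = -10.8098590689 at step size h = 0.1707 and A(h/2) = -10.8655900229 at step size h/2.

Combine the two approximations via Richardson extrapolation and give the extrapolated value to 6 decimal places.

With r = 2 the leading error scales as h^2, so the weight is 2^2 = 4.
2^2*A(h/2) = -43.4623600916; minus A(h) gives -32.6525010227.
(4*(-10.8655900229) − (-10.8098590689))/(4 − 1) = -10.8841670076
Gap between inputs: 5.573e-02; correction applied: −0.0185769847.

-10.884167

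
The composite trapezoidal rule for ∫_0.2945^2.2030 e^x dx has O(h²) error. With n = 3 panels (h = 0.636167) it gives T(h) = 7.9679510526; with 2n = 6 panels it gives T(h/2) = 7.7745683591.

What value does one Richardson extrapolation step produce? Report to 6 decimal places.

7.710107

Error is O(h^2); halving h shrinks it by 2^2 = 4.
Numerator 4*A(h/2) − A(h) = 4*7.7745683591 − 7.9679510526 = 23.1303223838
Extrapolated: 23.1303223838 / 3 = 7.7101074613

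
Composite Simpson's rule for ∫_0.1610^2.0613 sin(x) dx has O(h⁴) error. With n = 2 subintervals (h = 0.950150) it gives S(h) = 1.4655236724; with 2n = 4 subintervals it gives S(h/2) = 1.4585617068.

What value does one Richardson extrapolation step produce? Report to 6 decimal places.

Method order is 4; weight 2^4 = 16.
2^4 × A(h/2) = 23.3369873088; minus A(h) gives 21.8714636364.
Extrapolated: 21.8714636364 / 15 = 1.4580975758
Correction |R − A(h/2)| = 4.641e-04; gap |A(h/2) − A(h)| = 6.962e-03.

1.458098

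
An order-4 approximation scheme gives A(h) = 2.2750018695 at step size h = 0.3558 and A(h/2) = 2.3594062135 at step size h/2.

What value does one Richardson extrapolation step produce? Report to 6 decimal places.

The method has order 4: 2^4 = 16.
Top: 16(2.3594062135) − (2.2750018695) = 35.4754975465
Extrapolated: 35.4754975465 / 15 = 2.3650331698

2.365033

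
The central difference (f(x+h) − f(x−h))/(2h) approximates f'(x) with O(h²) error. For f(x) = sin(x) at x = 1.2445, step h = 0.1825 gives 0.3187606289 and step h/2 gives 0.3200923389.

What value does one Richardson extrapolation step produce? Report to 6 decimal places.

0.320536

The method has order 2: 2^2 = 4.
Weighted: 1.2803693556 − 0.3187606289 = 0.9616087267
Denominator 4 − 1 = 3.
Extrapolated: 0.9616087267 / 3 = 0.3205362422
Correction |R − A(h/2)| = 4.439e-04; gap |A(h/2) − A(h)| = 1.332e-03.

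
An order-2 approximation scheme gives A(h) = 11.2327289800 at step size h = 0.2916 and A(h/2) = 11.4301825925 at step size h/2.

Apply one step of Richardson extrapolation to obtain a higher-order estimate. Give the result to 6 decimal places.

r = 2, so 2^r = 4.
4·11.4301825925 − 11.2327289800 = 34.4880013900
R = 34.4880013900/3 = 11.4960004633
Correction |R − A(h/2)| = 6.582e-02; gap |A(h/2) − A(h)| = 1.975e-01.

11.496000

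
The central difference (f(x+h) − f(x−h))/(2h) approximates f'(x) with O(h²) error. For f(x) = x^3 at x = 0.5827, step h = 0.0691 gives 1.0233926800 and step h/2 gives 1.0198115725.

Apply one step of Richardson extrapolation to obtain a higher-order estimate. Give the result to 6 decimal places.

1.018618

r = 2: numerator weight 4, denominator 3.
4×1.0198115725 = 4.0792462900; subtract 1.0233926800 → 3.0558536100
Extrapolated: 3.0558536100 / 3 = 1.0186178700
Gap between inputs: 3.581e-03; correction applied: −0.0011937025.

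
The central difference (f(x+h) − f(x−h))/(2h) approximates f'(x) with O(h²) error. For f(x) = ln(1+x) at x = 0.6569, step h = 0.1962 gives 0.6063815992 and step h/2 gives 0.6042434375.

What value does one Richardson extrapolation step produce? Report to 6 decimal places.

0.603531

Method order is 2; weight 2^2 = 4.
4 × 0.6042434375 − 0.6063815992 = 1.8105921508
R = 1.8105921508/3 = 0.6035307169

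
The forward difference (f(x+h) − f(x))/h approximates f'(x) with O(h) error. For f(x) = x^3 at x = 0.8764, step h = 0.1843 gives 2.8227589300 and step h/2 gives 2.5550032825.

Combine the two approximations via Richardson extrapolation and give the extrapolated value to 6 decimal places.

r = 1: numerator weight 2, denominator 1.
2^1 × A(h/2) = 5.1100065650; minus A(h) gives 2.2872476350.
Denominator 2 − 1 = 1.
(2 × 2.5550032825 − 2.8227589300)/(2 − 1) = 2.2872476350

2.287248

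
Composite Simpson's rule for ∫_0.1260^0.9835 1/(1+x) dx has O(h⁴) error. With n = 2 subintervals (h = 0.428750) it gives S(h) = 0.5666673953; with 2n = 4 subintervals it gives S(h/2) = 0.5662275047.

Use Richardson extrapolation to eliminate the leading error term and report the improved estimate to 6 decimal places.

0.566198

r = 4, so 2^r = 16.
Top: 16(0.5662275047) − (0.5666673953) = 8.4929726799
Denominator 16 − 1 = 15.
R = 8.4929726799/15 = 0.5661981787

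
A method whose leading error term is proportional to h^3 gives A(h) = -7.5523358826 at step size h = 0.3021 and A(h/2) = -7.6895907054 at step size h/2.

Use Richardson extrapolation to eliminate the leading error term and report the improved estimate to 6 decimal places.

-7.709199

With r = 3 the leading error scales as h^3, so the weight is 2^3 = 8.
8 × (-7.6895907054) − (-7.5523358826) = -53.9643897606
(8 × (-7.6895907054) − (-7.5523358826))/(8 − 1) = -7.7091985372
Correction |R − A(h/2)| = 1.961e-02; gap |A(h/2) − A(h)| = 1.373e-01.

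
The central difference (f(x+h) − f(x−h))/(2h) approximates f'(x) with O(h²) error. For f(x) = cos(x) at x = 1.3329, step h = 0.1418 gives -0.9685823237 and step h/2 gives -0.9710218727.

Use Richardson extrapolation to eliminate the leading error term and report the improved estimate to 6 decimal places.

Method order is 2; weight 2^2 = 4.
4×(-0.9710218727) = -3.8840874908; subtract (-0.9685823237) → -2.9155051671
Extrapolated: (-2.9155051671) / 3 = -0.9718350557

-0.971835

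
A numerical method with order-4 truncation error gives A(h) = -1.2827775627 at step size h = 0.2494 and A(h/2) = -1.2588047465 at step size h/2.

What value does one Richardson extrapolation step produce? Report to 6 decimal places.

-1.257207

The method has order 4: 2^4 = 16.
2^4 × A(h/2) = -20.1408759440; minus A(h) gives -18.8580983813.
(16 × (-1.2588047465) − (-1.2827775627))/(16 − 1) = -1.2572065588
Correction |R − A(h/2)| = 1.598e-03; gap |A(h/2) − A(h)| = 2.397e-02.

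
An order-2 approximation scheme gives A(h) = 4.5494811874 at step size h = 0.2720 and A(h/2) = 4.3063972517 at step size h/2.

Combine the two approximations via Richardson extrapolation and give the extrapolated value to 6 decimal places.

The method has order 2: 2^2 = 4.
Top: 4(4.3063972517) − (4.5494811874) = 12.6761078194
(4·4.3063972517 − 4.5494811874)/(4 − 1) = 4.2253692731

4.225369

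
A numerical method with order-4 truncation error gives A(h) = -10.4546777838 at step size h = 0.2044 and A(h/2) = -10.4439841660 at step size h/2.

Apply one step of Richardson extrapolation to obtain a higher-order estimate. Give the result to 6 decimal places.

r = 4, so 2^r = 16.
Top: 16(-10.4439841660) − (-10.4546777838) = -156.6490688722
(-156.6490688722) ÷ 15 = -10.4432712581

-10.443271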